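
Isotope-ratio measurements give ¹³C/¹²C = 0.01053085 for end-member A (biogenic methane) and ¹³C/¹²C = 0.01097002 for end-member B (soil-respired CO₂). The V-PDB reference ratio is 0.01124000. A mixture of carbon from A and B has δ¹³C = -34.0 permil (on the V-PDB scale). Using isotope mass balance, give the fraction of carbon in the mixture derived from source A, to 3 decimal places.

0.255

δ_A = (0.01053085/0.01124000 − 1)×1000 = (0.936908 − 1)×1000 = -63.092 permil
δ_B = (0.01097002/0.01124000 − 1)×1000 = (0.975980 − 1)×1000 = -24.020 permil
f_A = (δ_mix − δ_B)/(δ_A − δ_B) = (-34.0 − (-24.020))/(-63.092 − (-24.020))
f_A = -9.980 / -39.072 = 0.2554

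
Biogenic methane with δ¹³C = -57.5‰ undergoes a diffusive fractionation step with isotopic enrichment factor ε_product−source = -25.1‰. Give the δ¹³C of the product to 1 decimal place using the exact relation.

-81.2‰

To first order, δ_product ≈ δ_source + ε = -82.6‰.
Exactly, δ_product = (δ_source + 1000)·(ε/1000 + 1) − 1000.
δ_product = (-57.5 + 1000) × (-25.1/1000 + 1) − 1000
δ_product = -81.16‰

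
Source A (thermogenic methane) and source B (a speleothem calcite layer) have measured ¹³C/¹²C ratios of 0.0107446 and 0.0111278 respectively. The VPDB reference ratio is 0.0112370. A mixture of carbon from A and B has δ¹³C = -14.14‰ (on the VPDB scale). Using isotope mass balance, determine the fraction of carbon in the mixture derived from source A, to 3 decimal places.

δ_A = (0.0107446/0.0112370 − 1)×1000 = (0.956180 − 1)×1000 = -43.820‰
δ_B = (0.0111278/0.0112370 − 1)×1000 = (0.990282 − 1)×1000 = -9.718‰
f_A = (δ_mix − δ_B)/(δ_A − δ_B) = (-14.14 − (-9.718))/(-43.820 − (-9.718))
f_A = -4.422 / -34.102 = 0.1297

0.130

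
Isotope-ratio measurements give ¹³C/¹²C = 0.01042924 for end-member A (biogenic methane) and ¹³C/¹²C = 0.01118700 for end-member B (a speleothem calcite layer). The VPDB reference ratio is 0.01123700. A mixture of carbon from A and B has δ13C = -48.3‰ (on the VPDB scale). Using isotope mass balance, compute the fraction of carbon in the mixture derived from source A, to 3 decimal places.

0.650

δ_A = (0.01042924/0.01123700 − 1)×1000 = (0.928116 − 1)×1000 = -71.884‰
δ_B = (0.01118700/0.01123700 − 1)×1000 = (0.995550 − 1)×1000 = -4.450‰
f_A = (δ_mix − δ_B)/(δ_A − δ_B) = (-48.3 − (-4.450))/(-71.884 − (-4.450))
f_A = -43.850 / -67.434 = 0.6503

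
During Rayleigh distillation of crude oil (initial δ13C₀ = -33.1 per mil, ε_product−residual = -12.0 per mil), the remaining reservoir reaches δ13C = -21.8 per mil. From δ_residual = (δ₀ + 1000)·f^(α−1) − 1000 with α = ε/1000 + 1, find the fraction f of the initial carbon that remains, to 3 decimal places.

α − 1 = ε/1000 = -0.0120
(δ_res + 1000)/(δ₀ + 1000) = (-21.8 + 1000)/(-33.1 + 1000) = 978.2/966.9 = 1.011687
f = 1.011687^(1/-0.0120) = exp(ln(1.011687)/-0.0120) = exp(0.01162/-0.0120)
f = exp(-0.9683) = 0.3797

0.380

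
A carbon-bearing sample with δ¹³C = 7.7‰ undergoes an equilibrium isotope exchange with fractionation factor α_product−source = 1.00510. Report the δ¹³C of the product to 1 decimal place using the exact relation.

12.8‰

δ_product = (δ_source + 1000)·α − 1000
δ_product = (7.7 + 1000) × 1.00510 − 1000
δ_product = 1012.839 − 1000 = 12.84‰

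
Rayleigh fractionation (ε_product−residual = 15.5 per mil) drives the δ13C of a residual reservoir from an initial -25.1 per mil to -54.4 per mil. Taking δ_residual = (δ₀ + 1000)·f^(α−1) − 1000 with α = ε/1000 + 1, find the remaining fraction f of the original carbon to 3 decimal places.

α − 1 = ε/1000 = 0.0155
(δ_res + 1000)/(δ₀ + 1000) = (-54.4 + 1000)/(-25.1 + 1000) = 945.6/974.9 = 0.969946
f = 0.969946^(1/0.0155) = exp(ln(0.969946)/0.0155) = exp(-0.03052/0.0155)
f = exp(-1.9687) = 0.1396

0.140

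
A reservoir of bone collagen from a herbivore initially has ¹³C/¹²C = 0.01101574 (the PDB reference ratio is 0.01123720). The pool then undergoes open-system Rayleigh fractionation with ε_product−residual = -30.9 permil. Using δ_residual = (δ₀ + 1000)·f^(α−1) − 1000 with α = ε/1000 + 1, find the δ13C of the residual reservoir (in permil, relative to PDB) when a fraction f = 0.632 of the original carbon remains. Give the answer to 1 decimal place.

-5.7 permil

δ₀ = (0.01101574/0.01123720 − 1)×1000 = (0.980292 − 1)×1000 = -19.708 permil
α − 1 = ε/1000 = -0.0309
f^(α−1) = 0.632^(-0.0309) = 1.014280
δ_res = (-19.708 + 1000) × 1.014280 − 1000 = 994.291 − 1000 = -5.71 permil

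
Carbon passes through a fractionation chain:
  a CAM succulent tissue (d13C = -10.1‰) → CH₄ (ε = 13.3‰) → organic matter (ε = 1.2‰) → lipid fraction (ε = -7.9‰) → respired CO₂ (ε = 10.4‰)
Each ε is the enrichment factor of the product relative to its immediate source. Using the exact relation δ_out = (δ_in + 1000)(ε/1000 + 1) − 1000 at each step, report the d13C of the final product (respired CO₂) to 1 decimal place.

step 1: δ = (-10.10 + 1000)·(13.3/1000 + 1) − 1000 = 3.07‰
step 2: δ = (3.07 + 1000)·(1.2/1000 + 1) − 1000 = 4.27‰
step 3: δ = (4.27 + 1000)·(-7.9/1000 + 1) − 1000 = -3.66‰
step 4: δ = (-3.66 + 1000)·(10.4/1000 + 1) − 1000 = 6.70‰

6.7‰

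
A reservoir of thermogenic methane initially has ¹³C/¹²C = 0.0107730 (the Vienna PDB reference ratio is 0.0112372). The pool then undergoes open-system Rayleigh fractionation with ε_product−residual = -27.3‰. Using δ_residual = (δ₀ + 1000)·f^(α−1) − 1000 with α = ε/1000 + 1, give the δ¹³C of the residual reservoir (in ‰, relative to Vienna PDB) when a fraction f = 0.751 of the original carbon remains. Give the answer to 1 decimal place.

-33.8‰

δ₀ = (0.0107730/0.0112372 − 1)×1000 = (0.958691 − 1)×1000 = -41.309‰
α − 1 = ε/1000 = -0.0273
f^(α−1) = 0.751^(-0.0273) = 1.007848
δ_res = (-41.309 + 1000) × 1.007848 − 1000 = 966.215 − 1000 = -33.79‰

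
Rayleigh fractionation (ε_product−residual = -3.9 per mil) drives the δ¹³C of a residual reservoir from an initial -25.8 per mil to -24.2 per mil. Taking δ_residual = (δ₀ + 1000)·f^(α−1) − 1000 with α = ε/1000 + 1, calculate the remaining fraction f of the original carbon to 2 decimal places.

0.66

α − 1 = ε/1000 = -0.0039
(δ_res + 1000)/(δ₀ + 1000) = (-24.2 + 1000)/(-25.8 + 1000) = 975.8/974.2 = 1.001642
f = 1.001642^(1/-0.0039) = exp(ln(1.001642)/-0.0039) = exp(0.00164/-0.0039)
f = exp(-0.4208) = 0.6565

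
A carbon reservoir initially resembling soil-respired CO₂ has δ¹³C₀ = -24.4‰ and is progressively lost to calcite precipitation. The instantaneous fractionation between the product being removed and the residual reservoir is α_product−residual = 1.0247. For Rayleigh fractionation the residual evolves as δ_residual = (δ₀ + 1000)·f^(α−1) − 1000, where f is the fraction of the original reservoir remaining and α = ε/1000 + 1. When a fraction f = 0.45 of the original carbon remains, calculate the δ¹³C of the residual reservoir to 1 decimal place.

-43.5‰

Rayleigh residual: δ_res = (δ₀ + 1000)·f^(α−1) − 1000
α − 1 = 0.02470
f^(α−1) = 0.45^(0.02470) = 0.980470
δ_res = (-24.4 + 1000) × 0.980470 − 1000 = 956.547 − 1000 = -43.45‰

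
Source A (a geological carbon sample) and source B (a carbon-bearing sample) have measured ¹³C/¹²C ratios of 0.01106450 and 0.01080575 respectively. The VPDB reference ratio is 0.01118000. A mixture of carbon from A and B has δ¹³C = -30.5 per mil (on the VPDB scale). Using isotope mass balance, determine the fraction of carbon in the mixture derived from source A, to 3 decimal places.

δ_A = (0.01106450/0.01118000 − 1)×1000 = (0.989669 − 1)×1000 = -10.331 per mil
δ_B = (0.01080575/0.01118000 − 1)×1000 = (0.966525 − 1)×1000 = -33.475 per mil
f_A = (δ_mix − δ_B)/(δ_A − δ_B) = (-30.5 − (-33.475))/(-10.331 − (-33.475))
f_A = 2.975 / 23.144 = 0.1285

0.129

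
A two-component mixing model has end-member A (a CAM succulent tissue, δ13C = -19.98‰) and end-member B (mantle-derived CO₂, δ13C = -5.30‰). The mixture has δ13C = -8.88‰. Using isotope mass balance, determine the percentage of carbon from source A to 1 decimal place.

δ_mix = f_A·δ_A + (1 − f_A)·δ_B  ⇒  f_A = (δ_mix − δ_B)/(δ_A − δ_B)
f_A = (-8.88 − (-5.30)) / (-19.98 − (-5.30))
f_A = -3.58 / -14.68 = 0.2439

24.4%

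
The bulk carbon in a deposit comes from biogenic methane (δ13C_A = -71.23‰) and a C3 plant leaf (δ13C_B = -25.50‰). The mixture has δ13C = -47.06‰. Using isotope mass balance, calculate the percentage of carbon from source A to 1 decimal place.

47.1%

δ_mix = f_A·δ_A + (1 − f_A)·δ_B  ⇒  f_A = (δ_mix − δ_B)/(δ_A − δ_B)
f_A = (-47.06 − (-25.50)) / (-71.23 − (-25.50))
f_A = -21.56 / -45.73 = 0.4715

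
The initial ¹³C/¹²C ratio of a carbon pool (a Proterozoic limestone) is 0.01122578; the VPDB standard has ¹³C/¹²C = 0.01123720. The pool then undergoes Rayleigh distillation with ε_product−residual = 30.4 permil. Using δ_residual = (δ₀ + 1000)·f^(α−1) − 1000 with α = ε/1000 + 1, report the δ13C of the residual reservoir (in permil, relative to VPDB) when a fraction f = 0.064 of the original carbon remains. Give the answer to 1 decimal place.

δ₀ = (0.01122578/0.01123720 − 1)×1000 = (0.998984 − 1)×1000 = -1.016 permil
α − 1 = ε/1000 = 0.0304
f^(α−1) = 0.064^(0.0304) = 0.919831
δ_res = (-1.016 + 1000) × 0.919831 − 1000 = 918.896 − 1000 = -81.10 permil

-81.1 permil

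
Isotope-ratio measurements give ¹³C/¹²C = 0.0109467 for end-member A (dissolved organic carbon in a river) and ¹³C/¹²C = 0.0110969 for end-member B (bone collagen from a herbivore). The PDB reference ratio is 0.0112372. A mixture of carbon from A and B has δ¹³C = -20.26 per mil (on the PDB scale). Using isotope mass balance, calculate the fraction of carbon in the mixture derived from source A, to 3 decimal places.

δ_A = (0.0109467/0.0112372 − 1)×1000 = (0.974148 − 1)×1000 = -25.852 per mil
δ_B = (0.0110969/0.0112372 − 1)×1000 = (0.987515 − 1)×1000 = -12.485 per mil
f_A = (δ_mix − δ_B)/(δ_A − δ_B) = (-20.26 − (-12.485))/(-25.852 − (-12.485))
f_A = -7.775 / -13.366 = 0.5817

0.582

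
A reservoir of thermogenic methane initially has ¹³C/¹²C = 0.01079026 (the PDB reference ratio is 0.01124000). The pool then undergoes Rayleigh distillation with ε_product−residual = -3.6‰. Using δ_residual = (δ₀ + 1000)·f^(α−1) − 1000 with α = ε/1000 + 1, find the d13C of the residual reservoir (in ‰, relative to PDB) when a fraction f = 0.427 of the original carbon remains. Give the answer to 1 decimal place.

-37.1‰

δ₀ = (0.01079026/0.01124000 − 1)×1000 = (0.959988 − 1)×1000 = -40.012‰
α − 1 = ε/1000 = -0.0036
f^(α−1) = 0.427^(-0.0036) = 1.003068
δ_res = (-40.012 + 1000) × 1.003068 − 1000 = 962.933 − 1000 = -37.07‰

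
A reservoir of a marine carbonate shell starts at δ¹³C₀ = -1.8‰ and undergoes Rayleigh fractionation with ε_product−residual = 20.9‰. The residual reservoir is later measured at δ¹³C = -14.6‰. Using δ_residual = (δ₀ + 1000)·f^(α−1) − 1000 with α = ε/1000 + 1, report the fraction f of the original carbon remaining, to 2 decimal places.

0.54

α − 1 = ε/1000 = 0.0209
(δ_res + 1000)/(δ₀ + 1000) = (-14.6 + 1000)/(-1.8 + 1000) = 985.4/998.2 = 0.987177
f = 0.987177^(1/0.0209) = exp(ln(0.987177)/0.0209) = exp(-0.01291/0.0209)
f = exp(-0.6175) = 0.5393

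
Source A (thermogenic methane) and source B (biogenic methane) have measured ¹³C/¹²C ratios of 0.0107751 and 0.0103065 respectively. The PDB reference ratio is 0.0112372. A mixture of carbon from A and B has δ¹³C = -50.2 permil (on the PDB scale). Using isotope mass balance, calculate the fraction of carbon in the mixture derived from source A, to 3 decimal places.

0.782

δ_A = (0.0107751/0.0112372 − 1)×1000 = (0.958878 − 1)×1000 = -41.122 permil
δ_B = (0.0103065/0.0112372 − 1)×1000 = (0.917177 − 1)×1000 = -82.823 permil
f_A = (δ_mix − δ_B)/(δ_A − δ_B) = (-50.2 − (-82.823))/(-41.122 − (-82.823))
f_A = 32.623 / 41.701 = 0.7823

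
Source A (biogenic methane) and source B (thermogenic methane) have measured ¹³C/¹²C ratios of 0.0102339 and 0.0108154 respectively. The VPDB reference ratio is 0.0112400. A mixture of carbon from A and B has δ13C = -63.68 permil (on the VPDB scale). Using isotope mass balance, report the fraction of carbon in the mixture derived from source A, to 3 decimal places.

0.501

δ_A = (0.0102339/0.0112400 − 1)×1000 = (0.910489 − 1)×1000 = -89.511 permil
δ_B = (0.0108154/0.0112400 − 1)×1000 = (0.962224 − 1)×1000 = -37.776 permil
f_A = (δ_mix − δ_B)/(δ_A − δ_B) = (-63.68 − (-37.776))/(-89.511 − (-37.776))
f_A = -25.904 / -51.735 = 0.5007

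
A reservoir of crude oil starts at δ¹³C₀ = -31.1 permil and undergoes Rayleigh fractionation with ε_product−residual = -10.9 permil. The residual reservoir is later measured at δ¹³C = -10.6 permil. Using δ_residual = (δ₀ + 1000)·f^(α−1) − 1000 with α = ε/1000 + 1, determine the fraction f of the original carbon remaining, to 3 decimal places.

α − 1 = ε/1000 = -0.0109
(δ_res + 1000)/(δ₀ + 1000) = (-10.6 + 1000)/(-31.1 + 1000) = 989.4/968.9 = 1.021158
f = 1.021158^(1/-0.0109) = exp(ln(1.021158)/-0.0109) = exp(0.02094/-0.0109)
f = exp(-1.9209) = 0.1465

0.146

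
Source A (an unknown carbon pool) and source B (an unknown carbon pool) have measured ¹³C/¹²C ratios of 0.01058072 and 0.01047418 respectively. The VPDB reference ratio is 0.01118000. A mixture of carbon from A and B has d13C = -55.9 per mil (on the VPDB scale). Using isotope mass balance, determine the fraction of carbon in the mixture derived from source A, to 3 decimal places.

0.759

δ_A = (0.01058072/0.01118000 − 1)×1000 = (0.946397 − 1)×1000 = -53.603 per mil
δ_B = (0.01047418/0.01118000 − 1)×1000 = (0.936868 − 1)×1000 = -63.132 per mil
f_A = (δ_mix − δ_B)/(δ_A − δ_B) = (-55.9 − (-63.132))/(-53.603 − (-63.132))
f_A = 7.232 / 9.530 = 0.7589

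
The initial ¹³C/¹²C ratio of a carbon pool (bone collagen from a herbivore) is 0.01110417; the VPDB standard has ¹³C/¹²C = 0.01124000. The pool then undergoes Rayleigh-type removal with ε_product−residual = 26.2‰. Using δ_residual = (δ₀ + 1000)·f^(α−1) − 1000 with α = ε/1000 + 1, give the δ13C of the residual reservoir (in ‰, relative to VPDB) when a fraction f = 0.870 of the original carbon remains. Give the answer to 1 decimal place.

δ₀ = (0.01110417/0.01124000 − 1)×1000 = (0.987915 − 1)×1000 = -12.085‰
α − 1 = ε/1000 = 0.0262
f^(α−1) = 0.870^(0.0262) = 0.996358
δ_res = (-12.085 + 1000) × 0.996358 − 1000 = 984.317 − 1000 = -15.68‰

-15.7‰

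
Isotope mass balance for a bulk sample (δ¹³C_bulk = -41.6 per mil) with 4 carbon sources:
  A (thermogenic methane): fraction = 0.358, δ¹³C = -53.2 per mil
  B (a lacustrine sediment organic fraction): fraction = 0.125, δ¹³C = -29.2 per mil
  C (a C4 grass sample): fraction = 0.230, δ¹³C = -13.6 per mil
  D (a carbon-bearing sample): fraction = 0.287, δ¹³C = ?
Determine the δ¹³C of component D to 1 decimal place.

Isotope mass balance: δ_bulk = Σ fᵢ·δᵢ.
-41.6 = 0.358×(-53.2) + 0.125×(-29.2) + 0.230×(-13.6) + 0.287×δ_D
0.287·δ_D = -41.6 − (-25.824) = -15.776
δ_D = -15.776 / 0.287 = -54.97 per mil

-55.0 per mil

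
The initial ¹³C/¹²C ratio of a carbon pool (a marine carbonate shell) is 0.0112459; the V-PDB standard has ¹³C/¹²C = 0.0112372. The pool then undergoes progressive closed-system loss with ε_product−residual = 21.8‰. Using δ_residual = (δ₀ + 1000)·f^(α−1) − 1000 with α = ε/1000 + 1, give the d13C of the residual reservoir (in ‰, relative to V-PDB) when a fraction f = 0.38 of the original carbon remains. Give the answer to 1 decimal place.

-20.1‰

δ₀ = (0.0112459/0.0112372 − 1)×1000 = (1.000774 − 1)×1000 = 0.774‰
α − 1 = ε/1000 = 0.0218
f^(α−1) = 0.38^(0.0218) = 0.979128
δ_res = (0.774 + 1000) × 0.979128 − 1000 = 979.886 − 1000 = -20.11‰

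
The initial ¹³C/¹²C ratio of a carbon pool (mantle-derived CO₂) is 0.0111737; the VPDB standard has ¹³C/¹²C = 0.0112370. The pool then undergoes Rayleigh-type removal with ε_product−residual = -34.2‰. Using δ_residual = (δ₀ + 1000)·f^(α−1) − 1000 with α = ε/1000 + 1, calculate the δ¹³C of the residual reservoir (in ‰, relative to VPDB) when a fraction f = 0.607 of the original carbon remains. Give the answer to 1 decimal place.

11.5‰

δ₀ = (0.0111737/0.0112370 − 1)×1000 = (0.994367 − 1)×1000 = -5.633‰
α − 1 = ε/1000 = -0.0342
f^(α−1) = 0.607^(-0.0342) = 1.017220
δ_res = (-5.633 + 1000) × 1.017220 − 1000 = 1011.490 − 1000 = 11.49‰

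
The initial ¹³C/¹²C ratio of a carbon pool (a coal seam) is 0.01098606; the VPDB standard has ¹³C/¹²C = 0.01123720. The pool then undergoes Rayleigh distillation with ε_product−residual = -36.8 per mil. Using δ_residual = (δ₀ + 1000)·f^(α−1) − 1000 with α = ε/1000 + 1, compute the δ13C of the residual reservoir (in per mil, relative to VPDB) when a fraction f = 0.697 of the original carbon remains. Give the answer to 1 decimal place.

-9.3 per mil

δ₀ = (0.01098606/0.01123720 − 1)×1000 = (0.977651 − 1)×1000 = -22.349 per mil
α − 1 = ε/1000 = -0.0368
f^(α−1) = 0.697^(-0.0368) = 1.013372
δ_res = (-22.349 + 1000) × 1.013372 − 1000 = 990.724 − 1000 = -9.28 per mil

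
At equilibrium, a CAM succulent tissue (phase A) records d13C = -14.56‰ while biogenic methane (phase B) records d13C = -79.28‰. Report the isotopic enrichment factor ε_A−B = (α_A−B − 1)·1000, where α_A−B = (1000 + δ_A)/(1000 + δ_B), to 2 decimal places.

α_A−B = (1000 + -14.56) / (1000 + -79.28) = 985.44 / 920.72 = 1.070293
ε_A−B = (1.070293 − 1) × 1000 = 70.293‰
(The approximation ε ≈ δ_A − δ_B would give 64.72‰.)

70.29‰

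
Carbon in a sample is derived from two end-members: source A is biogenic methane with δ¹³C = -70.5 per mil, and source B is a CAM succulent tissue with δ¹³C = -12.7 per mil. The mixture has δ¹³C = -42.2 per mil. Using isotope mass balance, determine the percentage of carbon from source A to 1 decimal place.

δ_mix = f_A·δ_A + (1 − f_A)·δ_B  ⇒  f_A = (δ_mix − δ_B)/(δ_A − δ_B)
f_A = (-42.2 − (-12.7)) / (-70.5 − (-12.7))
f_A = -29.5 / -57.8 = 0.5104

51.0%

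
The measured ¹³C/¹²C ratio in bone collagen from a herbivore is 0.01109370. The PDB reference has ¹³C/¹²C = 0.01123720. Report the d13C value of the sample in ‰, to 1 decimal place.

-12.8‰

d13C = (R_sample / R_standard − 1) × 1000
R_sample / R_standard = 0.01109370 / 0.01123720 = 0.987230
d13C = (0.987230 − 1) × 1000 = -12.77‰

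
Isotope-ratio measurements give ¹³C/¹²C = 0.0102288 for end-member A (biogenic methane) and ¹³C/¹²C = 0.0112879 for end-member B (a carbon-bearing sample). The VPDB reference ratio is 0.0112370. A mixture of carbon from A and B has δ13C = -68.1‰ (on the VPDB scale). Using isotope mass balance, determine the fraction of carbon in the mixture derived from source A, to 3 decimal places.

δ_A = (0.0102288/0.0112370 − 1)×1000 = (0.910279 − 1)×1000 = -89.721‰
δ_B = (0.0112879/0.0112370 − 1)×1000 = (1.004530 − 1)×1000 = 4.530‰
f_A = (δ_mix − δ_B)/(δ_A − δ_B) = (-68.1 − (4.530))/(-89.721 − (4.530))
f_A = -72.630 / -94.251 = 0.7706

0.771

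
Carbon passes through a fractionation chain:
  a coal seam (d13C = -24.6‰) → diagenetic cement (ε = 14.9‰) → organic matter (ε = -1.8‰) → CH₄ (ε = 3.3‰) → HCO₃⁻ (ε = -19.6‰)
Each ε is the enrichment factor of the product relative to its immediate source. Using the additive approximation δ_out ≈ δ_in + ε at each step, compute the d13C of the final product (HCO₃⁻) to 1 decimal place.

step 1: δ ≈ -24.6 + (14.9) = -9.7‰
step 2: δ ≈ -9.7 + (-1.8) = -11.5‰
step 3: δ ≈ -11.5 + (3.3) = -8.2‰
step 4: δ ≈ -8.2 + (-19.6) = -27.8‰

-27.8‰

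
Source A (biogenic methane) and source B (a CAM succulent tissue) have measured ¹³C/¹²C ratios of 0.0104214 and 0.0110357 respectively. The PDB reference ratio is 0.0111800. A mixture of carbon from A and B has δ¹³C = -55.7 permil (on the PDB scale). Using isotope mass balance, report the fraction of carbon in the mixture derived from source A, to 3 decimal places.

0.779

δ_A = (0.0104214/0.0111800 − 1)×1000 = (0.932147 − 1)×1000 = -67.853 permil
δ_B = (0.0110357/0.0111800 − 1)×1000 = (0.987093 − 1)×1000 = -12.907 permil
f_A = (δ_mix − δ_B)/(δ_A − δ_B) = (-55.7 − (-12.907))/(-67.853 − (-12.907))
f_A = -42.793 / -54.946 = 0.7788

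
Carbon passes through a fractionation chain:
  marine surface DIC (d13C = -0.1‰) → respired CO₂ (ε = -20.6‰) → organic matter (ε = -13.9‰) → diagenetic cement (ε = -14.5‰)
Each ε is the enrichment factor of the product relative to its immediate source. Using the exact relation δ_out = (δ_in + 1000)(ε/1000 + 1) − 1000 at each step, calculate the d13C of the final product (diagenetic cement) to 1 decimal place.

-48.3‰

step 1: δ = (-0.10 + 1000)·(-20.6/1000 + 1) − 1000 = -20.70‰
step 2: δ = (-20.70 + 1000)·(-13.9/1000 + 1) − 1000 = -34.31‰
step 3: δ = (-34.31 + 1000)·(-14.5/1000 + 1) − 1000 = -48.31‰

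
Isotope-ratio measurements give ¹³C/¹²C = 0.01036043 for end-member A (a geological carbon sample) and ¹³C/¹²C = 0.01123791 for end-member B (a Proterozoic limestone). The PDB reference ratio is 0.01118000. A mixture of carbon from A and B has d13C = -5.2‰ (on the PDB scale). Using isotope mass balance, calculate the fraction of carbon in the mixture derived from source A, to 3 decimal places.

0.132

δ_A = (0.01036043/0.01118000 − 1)×1000 = (0.926693 − 1)×1000 = -73.307‰
δ_B = (0.01123791/0.01118000 − 1)×1000 = (1.005180 − 1)×1000 = 5.180‰
f_A = (δ_mix − δ_B)/(δ_A − δ_B) = (-5.2 − (5.180))/(-73.307 − (5.180))
f_A = -10.380 / -78.487 = 0.1322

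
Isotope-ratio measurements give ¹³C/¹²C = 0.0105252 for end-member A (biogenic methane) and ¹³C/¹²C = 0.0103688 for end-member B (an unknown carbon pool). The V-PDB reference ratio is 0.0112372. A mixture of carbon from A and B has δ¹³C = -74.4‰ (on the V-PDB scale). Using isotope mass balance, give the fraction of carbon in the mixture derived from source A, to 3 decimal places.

δ_A = (0.0105252/0.0112372 − 1)×1000 = (0.936639 − 1)×1000 = -63.361‰
δ_B = (0.0103688/0.0112372 − 1)×1000 = (0.922721 − 1)×1000 = -77.279‰
f_A = (δ_mix − δ_B)/(δ_A − δ_B) = (-74.4 − (-77.279))/(-63.361 − (-77.279))
f_A = 2.879 / 13.918 = 0.2069

0.207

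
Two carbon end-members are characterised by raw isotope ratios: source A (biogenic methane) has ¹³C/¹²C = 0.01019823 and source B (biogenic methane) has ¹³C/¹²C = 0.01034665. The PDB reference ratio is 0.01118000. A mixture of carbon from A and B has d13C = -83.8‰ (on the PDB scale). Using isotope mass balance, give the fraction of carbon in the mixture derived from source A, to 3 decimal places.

0.698

δ_A = (0.01019823/0.01118000 − 1)×1000 = (0.912185 − 1)×1000 = -87.815‰
δ_B = (0.01034665/0.01118000 − 1)×1000 = (0.925461 − 1)×1000 = -74.539‰
f_A = (δ_mix − δ_B)/(δ_A − δ_B) = (-83.8 − (-74.539))/(-87.815 − (-74.539))
f_A = -9.261 / -13.275 = 0.6976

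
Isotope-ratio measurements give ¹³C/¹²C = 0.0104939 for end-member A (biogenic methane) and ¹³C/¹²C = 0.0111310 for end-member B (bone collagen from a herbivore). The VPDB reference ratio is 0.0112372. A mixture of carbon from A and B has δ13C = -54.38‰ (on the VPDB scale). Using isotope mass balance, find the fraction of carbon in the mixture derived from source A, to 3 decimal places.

0.792

δ_A = (0.0104939/0.0112372 − 1)×1000 = (0.933854 − 1)×1000 = -66.146‰
δ_B = (0.0111310/0.0112372 − 1)×1000 = (0.990549 − 1)×1000 = -9.451‰
f_A = (δ_mix − δ_B)/(δ_A − δ_B) = (-54.38 − (-9.451))/(-66.146 − (-9.451))
f_A = -44.929 / -56.696 = 0.7925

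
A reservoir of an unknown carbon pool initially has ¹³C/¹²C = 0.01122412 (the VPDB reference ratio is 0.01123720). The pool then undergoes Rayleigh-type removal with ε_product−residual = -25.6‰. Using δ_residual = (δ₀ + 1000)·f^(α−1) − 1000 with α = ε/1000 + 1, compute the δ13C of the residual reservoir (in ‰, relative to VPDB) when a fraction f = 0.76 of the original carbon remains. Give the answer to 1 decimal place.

5.9‰

δ₀ = (0.01122412/0.01123720 − 1)×1000 = (0.998836 − 1)×1000 = -1.164‰
α − 1 = ε/1000 = -0.0256
f^(α−1) = 0.76^(-0.0256) = 1.007050
δ_res = (-1.164 + 1000) × 1.007050 − 1000 = 1005.878 − 1000 = 5.88‰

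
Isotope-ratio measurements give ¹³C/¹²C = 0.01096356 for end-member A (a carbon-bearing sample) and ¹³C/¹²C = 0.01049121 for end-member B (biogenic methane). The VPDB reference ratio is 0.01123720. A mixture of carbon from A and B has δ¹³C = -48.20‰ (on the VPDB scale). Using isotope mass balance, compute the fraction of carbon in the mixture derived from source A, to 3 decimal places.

0.433

δ_A = (0.01096356/0.01123720 − 1)×1000 = (0.975649 − 1)×1000 = -24.351‰
δ_B = (0.01049121/0.01123720 − 1)×1000 = (0.933614 − 1)×1000 = -66.386‰
f_A = (δ_mix − δ_B)/(δ_A − δ_B) = (-48.20 − (-66.386))/(-24.351 − (-66.386))
f_A = 18.186 / 42.034 = 0.4326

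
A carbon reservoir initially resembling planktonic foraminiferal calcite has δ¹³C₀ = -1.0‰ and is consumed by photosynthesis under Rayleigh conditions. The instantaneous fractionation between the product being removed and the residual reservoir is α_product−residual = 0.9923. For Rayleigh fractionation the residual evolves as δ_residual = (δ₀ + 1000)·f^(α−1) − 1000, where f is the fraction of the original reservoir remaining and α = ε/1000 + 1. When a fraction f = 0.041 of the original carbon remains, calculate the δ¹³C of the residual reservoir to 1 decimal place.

23.9‰

Rayleigh residual: δ_res = (δ₀ + 1000)·f^(α−1) − 1000
α − 1 = -0.00770
f^(α−1) = 0.041^(-0.00770) = 1.024900
δ_res = (-1.0 + 1000) × 1.024900 − 1000 = 1023.875 − 1000 = 23.88‰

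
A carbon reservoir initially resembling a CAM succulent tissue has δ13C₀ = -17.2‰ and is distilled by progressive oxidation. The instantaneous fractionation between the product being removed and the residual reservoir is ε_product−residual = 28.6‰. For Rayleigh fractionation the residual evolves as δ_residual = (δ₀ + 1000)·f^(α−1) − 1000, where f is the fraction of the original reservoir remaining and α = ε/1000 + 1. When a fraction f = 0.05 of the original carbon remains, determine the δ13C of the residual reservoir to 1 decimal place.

Rayleigh residual: δ_res = (δ₀ + 1000)·f^(α−1) − 1000
α = ε/1000 + 1 = 1.02860, so α − 1 = 0.02860
f^(α−1) = 0.05^(0.02860) = 0.917890
δ_res = (-17.2 + 1000) × 0.917890 − 1000 = 902.102 − 1000 = -97.90‰

-97.9‰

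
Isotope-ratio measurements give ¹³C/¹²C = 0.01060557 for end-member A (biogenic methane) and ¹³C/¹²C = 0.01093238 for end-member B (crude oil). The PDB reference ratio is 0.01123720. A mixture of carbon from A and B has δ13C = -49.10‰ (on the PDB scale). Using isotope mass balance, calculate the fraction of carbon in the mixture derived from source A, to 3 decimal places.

δ_A = (0.01060557/0.01123720 − 1)×1000 = (0.943791 − 1)×1000 = -56.209‰
δ_B = (0.01093238/0.01123720 − 1)×1000 = (0.972874 − 1)×1000 = -27.126‰
f_A = (δ_mix − δ_B)/(δ_A − δ_B) = (-49.10 − (-27.126))/(-56.209 − (-27.126))
f_A = -21.974 / -29.083 = 0.7556

0.756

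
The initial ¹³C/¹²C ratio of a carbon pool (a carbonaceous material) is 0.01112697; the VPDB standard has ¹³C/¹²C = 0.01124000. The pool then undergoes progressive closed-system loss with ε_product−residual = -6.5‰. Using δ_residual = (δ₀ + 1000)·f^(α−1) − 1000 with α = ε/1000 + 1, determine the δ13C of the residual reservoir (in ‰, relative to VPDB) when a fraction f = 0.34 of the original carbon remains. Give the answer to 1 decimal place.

-3.1‰

δ₀ = (0.01112697/0.01124000 − 1)×1000 = (0.989944 − 1)×1000 = -10.056‰
α − 1 = ε/1000 = -0.0065
f^(α−1) = 0.34^(-0.0065) = 1.007037
δ_res = (-10.056 + 1000) × 1.007037 − 1000 = 996.910 − 1000 = -3.09‰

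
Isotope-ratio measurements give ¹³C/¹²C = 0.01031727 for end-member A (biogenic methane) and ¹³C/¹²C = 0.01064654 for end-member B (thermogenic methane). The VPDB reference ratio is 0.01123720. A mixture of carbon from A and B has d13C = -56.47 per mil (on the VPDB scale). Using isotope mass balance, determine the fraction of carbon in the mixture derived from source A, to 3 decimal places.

0.133

δ_A = (0.01031727/0.01123720 − 1)×1000 = (0.918135 − 1)×1000 = -81.865 per mil
δ_B = (0.01064654/0.01123720 − 1)×1000 = (0.947437 − 1)×1000 = -52.563 per mil
f_A = (δ_mix − δ_B)/(δ_A − δ_B) = (-56.47 − (-52.563))/(-81.865 − (-52.563))
f_A = -3.907 / -29.302 = 0.1333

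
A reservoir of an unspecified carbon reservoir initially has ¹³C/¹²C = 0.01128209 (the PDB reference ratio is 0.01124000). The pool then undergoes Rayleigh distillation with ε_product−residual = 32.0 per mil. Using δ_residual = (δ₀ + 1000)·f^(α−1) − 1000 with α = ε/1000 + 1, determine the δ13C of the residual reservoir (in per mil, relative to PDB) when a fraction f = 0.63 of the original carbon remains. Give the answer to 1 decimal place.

-11.0 per mil

δ₀ = (0.01128209/0.01124000 − 1)×1000 = (1.003745 − 1)×1000 = 3.745 per mil
α − 1 = ε/1000 = 0.0320
f^(α−1) = 0.63^(0.0320) = 0.985324
δ_res = (3.745 + 1000) × 0.985324 − 1000 = 989.013 − 1000 = -10.99 per mil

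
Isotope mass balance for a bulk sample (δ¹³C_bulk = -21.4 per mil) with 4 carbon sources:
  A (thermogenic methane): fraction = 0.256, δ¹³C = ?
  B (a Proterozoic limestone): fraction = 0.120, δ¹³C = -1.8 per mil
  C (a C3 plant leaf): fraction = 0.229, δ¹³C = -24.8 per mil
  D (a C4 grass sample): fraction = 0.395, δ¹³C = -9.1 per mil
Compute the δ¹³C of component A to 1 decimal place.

Isotope mass balance: δ_bulk = Σ fᵢ·δᵢ.
-21.4 = 0.256×δ_A + 0.120×(-1.8) + 0.229×(-24.8) + 0.395×(-9.1)
0.256·δ_A = -21.4 − (-9.490) = -11.910
δ_A = -11.910 / 0.256 = -46.52 per mil

-46.5 per mil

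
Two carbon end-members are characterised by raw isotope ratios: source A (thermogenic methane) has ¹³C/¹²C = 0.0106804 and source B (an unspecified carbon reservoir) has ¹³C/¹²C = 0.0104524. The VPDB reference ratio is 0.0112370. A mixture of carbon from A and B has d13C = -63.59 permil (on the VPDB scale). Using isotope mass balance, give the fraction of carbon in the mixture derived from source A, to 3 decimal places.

δ_A = (0.0106804/0.0112370 − 1)×1000 = (0.950467 − 1)×1000 = -49.533 permil
δ_B = (0.0104524/0.0112370 − 1)×1000 = (0.930177 − 1)×1000 = -69.823 permil
f_A = (δ_mix − δ_B)/(δ_A − δ_B) = (-63.59 − (-69.823))/(-49.533 − (-69.823))
f_A = 6.233 / 20.290 = 0.3072

0.307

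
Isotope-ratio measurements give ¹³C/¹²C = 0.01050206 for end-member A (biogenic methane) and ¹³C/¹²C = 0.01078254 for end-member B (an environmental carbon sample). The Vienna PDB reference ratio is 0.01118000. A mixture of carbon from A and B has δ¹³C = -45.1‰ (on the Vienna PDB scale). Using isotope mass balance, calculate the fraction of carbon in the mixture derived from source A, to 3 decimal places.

0.381

δ_A = (0.01050206/0.01118000 − 1)×1000 = (0.939361 − 1)×1000 = -60.639‰
δ_B = (0.01078254/0.01118000 − 1)×1000 = (0.964449 − 1)×1000 = -35.551‰
f_A = (δ_mix − δ_B)/(δ_A − δ_B) = (-45.1 − (-35.551))/(-60.639 − (-35.551))
f_A = -9.549 / -25.088 = 0.3806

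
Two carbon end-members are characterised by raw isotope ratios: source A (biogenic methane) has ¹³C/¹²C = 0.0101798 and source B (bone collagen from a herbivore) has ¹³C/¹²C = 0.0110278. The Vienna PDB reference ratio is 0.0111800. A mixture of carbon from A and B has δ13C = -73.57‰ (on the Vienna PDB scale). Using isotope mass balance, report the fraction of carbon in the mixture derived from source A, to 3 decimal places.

0.790

δ_A = (0.0101798/0.0111800 − 1)×1000 = (0.910537 − 1)×1000 = -89.463‰
δ_B = (0.0110278/0.0111800 − 1)×1000 = (0.986386 − 1)×1000 = -13.614‰
f_A = (δ_mix − δ_B)/(δ_A − δ_B) = (-73.57 − (-13.614))/(-89.463 − (-13.614))
f_A = -59.956 / -75.850 = 0.7905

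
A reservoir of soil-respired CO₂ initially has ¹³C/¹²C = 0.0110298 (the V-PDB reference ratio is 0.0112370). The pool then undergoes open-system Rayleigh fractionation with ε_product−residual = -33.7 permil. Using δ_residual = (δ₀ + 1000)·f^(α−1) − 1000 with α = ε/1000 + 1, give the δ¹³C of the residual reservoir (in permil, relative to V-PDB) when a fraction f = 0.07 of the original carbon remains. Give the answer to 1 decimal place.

73.6 permil

δ₀ = (0.0110298/0.0112370 − 1)×1000 = (0.981561 − 1)×1000 = -18.439 permil
α − 1 = ε/1000 = -0.0337
f^(α−1) = 0.07^(-0.0337) = 1.093755
δ_res = (-18.439 + 1000) × 1.093755 − 1000 = 1073.588 − 1000 = 73.59 permil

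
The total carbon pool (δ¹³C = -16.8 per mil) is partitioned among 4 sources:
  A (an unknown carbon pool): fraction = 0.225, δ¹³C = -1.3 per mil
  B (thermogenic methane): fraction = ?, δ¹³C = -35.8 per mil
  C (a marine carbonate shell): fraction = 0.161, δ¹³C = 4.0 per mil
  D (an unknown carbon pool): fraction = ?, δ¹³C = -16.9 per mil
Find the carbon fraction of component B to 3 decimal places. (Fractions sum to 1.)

0.358

Let f_B and f_D be the unknown fractions; fractions sum to 1 so f_B + f_D = 0.614.
Mass balance: Σ fᵢ·δᵢ = δ_bulk ⇒ f_B·(-35.8) + f_D·(-16.9) = -16.8 − (0.351) = -17.152
Substitute f_D = 0.614 − f_B:
f_B·(-35.8 − -16.9) = -17.152 − 0.614×(-16.9) = -6.775
f_B = -6.775 / -18.9 = 0.3585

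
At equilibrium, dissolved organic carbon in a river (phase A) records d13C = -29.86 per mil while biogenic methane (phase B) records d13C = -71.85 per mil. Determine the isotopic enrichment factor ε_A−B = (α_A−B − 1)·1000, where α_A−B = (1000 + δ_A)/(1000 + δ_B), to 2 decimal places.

α_A−B = (1000 + -29.86) / (1000 + -71.85) = 970.14 / 928.15 = 1.045241
ε_A−B = (1.045241 − 1) × 1000 = 45.241 per mil
(The approximation ε ≈ δ_A − δ_B would give 41.99 per mil.)

45.24 per mil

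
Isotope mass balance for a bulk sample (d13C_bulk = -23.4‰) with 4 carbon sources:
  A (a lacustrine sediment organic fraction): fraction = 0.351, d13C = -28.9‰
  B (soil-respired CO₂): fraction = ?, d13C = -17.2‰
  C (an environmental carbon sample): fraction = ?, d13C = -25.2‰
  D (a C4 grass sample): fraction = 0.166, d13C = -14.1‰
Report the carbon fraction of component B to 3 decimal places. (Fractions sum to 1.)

Let f_B and f_C be the unknown fractions; fractions sum to 1 so f_B + f_C = 0.483.
Mass balance: Σ fᵢ·δᵢ = δ_bulk ⇒ f_B·(-17.2) + f_C·(-25.2) = -23.4 − (-12.484) = -10.915
Substitute f_C = 0.483 − f_B:
f_B·(-17.2 − -25.2) = -10.915 − 0.483×(-25.2) = 1.256
f_B = 1.256 / 8.0 = 0.1570

0.157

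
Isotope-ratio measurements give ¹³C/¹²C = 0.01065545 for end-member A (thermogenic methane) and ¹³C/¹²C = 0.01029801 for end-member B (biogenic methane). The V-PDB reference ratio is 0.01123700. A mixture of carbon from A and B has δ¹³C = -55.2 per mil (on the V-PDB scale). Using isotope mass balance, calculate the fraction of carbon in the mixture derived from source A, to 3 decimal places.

δ_A = (0.01065545/0.01123700 − 1)×1000 = (0.948247 − 1)×1000 = -51.753 per mil
δ_B = (0.01029801/0.01123700 − 1)×1000 = (0.916438 − 1)×1000 = -83.562 per mil
f_A = (δ_mix − δ_B)/(δ_A − δ_B) = (-55.2 − (-83.562))/(-51.753 − (-83.562))
f_A = 28.362 / 31.809 = 0.8916

0.892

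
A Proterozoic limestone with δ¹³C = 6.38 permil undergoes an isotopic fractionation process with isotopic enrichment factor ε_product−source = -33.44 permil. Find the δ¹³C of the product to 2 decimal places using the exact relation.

-27.27 permil

To first order, δ_product ≈ δ_source + ε = -27.06 permil.
Exactly, δ_product = (δ_source + 1000)·(ε/1000 + 1) − 1000.
δ_product = (6.38 + 1000) × (-33.44/1000 + 1) − 1000
δ_product = -27.273 permil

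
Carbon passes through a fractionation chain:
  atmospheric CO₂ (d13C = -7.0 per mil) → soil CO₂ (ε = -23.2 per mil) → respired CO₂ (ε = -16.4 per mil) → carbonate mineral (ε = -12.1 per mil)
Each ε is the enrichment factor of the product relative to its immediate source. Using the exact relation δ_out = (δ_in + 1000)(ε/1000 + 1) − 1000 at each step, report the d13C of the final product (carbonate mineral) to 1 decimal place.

step 1: δ = (-7.00 + 1000)·(-23.2/1000 + 1) − 1000 = -30.04 per mil
step 2: δ = (-30.04 + 1000)·(-16.4/1000 + 1) − 1000 = -45.94 per mil
step 3: δ = (-45.94 + 1000)·(-12.1/1000 + 1) − 1000 = -57.49 per mil

-57.5 per mil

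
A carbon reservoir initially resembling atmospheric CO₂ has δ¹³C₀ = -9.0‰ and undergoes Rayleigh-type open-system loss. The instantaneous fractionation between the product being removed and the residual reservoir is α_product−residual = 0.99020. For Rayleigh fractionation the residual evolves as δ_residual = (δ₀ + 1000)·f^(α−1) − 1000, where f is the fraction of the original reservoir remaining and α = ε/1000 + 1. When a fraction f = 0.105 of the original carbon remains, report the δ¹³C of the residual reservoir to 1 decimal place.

13.1‰

Rayleigh residual: δ_res = (δ₀ + 1000)·f^(α−1) − 1000
α − 1 = -0.00980
f^(α−1) = 0.105^(-0.00980) = 1.022333
δ_res = (-9.0 + 1000) × 1.022333 − 1000 = 1013.132 − 1000 = 13.13‰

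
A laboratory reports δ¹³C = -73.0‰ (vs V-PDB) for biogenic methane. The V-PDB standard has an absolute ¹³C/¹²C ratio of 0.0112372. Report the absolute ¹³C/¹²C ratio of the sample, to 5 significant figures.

0.010417

R_sample = R_standard × (δ¹³C/1000 + 1)
R_sample = 0.0112372 × (-73.0/1000 + 1) = 0.0112372 × 0.927000
R_sample = 0.0104169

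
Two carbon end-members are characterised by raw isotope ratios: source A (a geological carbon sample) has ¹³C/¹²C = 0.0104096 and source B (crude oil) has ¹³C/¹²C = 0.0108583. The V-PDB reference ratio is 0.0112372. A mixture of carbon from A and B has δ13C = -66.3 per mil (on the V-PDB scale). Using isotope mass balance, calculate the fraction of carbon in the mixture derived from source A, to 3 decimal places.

δ_A = (0.0104096/0.0112372 − 1)×1000 = (0.926352 − 1)×1000 = -73.648 per mil
δ_B = (0.0108583/0.0112372 − 1)×1000 = (0.966282 − 1)×1000 = -33.718 per mil
f_A = (δ_mix − δ_B)/(δ_A − δ_B) = (-66.3 − (-33.718))/(-73.648 − (-33.718))
f_A = -32.582 / -39.930 = 0.8160

0.816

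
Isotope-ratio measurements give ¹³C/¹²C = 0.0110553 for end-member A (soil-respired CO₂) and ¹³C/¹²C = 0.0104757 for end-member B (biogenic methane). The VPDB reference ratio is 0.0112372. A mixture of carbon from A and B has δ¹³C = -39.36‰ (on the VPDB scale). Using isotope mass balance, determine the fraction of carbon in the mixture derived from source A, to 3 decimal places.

δ_A = (0.0110553/0.0112372 − 1)×1000 = (0.983813 − 1)×1000 = -16.187‰
δ_B = (0.0104757/0.0112372 − 1)×1000 = (0.932234 − 1)×1000 = -67.766‰
f_A = (δ_mix − δ_B)/(δ_A − δ_B) = (-39.36 − (-67.766))/(-16.187 − (-67.766))
f_A = 28.406 / 51.579 = 0.5507

0.551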